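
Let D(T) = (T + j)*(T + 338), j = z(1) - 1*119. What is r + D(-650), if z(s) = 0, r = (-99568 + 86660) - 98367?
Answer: 128653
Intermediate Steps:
r = -111275 (r = -12908 - 98367 = -111275)
j = -119 (j = 0 - 1*119 = 0 - 119 = -119)
D(T) = (-119 + T)*(338 + T) (D(T) = (T - 119)*(T + 338) = (-119 + T)*(338 + T))
r + D(-650) = -111275 + (-40222 + (-650)**2 + 219*(-650)) = -111275 + (-40222 + 422500 - 142350) = -111275 + 239928 = 128653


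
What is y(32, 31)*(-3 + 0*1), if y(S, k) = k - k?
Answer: 0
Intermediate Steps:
y(S, k) = 0
y(32, 31)*(-3 + 0*1) = 0*(-3 + 0*1) = 0*(-3 + 0) = 0*(-3) = 0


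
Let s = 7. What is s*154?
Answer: 1078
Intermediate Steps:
s*154 = 7*154 = 1078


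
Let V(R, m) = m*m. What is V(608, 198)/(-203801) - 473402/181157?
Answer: -103581880030/36919977757 ≈ -2.8056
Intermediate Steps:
V(R, m) = m²
V(608, 198)/(-203801) - 473402/181157 = 198²/(-203801) - 473402/181157 = 39204*(-1/203801) - 473402*1/181157 = -39204/203801 - 473402/181157 = -103581880030/36919977757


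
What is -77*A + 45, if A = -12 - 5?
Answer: 1354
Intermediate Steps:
A = -17
-77*A + 45 = -77*(-17) + 45 = 1309 + 45 = 1354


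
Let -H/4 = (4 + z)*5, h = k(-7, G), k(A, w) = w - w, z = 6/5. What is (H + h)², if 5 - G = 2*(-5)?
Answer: 10816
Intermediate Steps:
G = 15 (G = 5 - 2*(-5) = 5 - 1*(-10) = 5 + 10 = 15)
z = 6/5 (z = 6*(⅕) = 6/5 ≈ 1.2000)
k(A, w) = 0 (k(A, w) = w - w = 0)
h = 0
H = -104 (H = -4*(4 + 6/5)*5 = -104*5/5 = -4*26 = -104)
(H + h)² = (-104 + 0)² = (-104)² = 10816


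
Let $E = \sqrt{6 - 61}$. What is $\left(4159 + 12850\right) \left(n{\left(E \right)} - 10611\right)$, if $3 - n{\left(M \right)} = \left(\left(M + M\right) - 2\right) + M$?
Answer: $-180397454 - 51027 i \sqrt{55} \approx -1.804 \cdot 10^{8} - 3.7843 \cdot 10^{5} i$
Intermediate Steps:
$E = i \sqrt{55}$ ($E = \sqrt{-55} = i \sqrt{55} \approx 7.4162 i$)
$n{\left(M \right)} = 5 - 3 M$ ($n{\left(M \right)} = 3 - \left(\left(\left(M + M\right) - 2\right) + M\right) = 3 - \left(\left(2 M - 2\right) + M\right) = 3 - \left(\left(-2 + 2 M\right) + M\right) = 3 - \left(-2 + 3 M\right) = 5 - 3 M$)
$\left(4159 + 12850\right) \left(n{\left(E \right)} - 10611\right) = \left(4159 + 12850\right) \left(\left(5 - 3 i \sqrt{55}\right) - 10611\right) = 17009 \left(\left(5 - 3 i \sqrt{55}\right) - 10611\right) = 17009 \left(-10606 - 3 i \sqrt{55}\right) = -180397454 - 51027 i \sqrt{55}$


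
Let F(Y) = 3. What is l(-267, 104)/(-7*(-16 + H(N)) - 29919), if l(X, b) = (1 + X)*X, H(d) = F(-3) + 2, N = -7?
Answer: -35511/14921 ≈ -2.3799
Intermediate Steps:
H(d) = 5 (H(d) = 3 + 2 = 5)
l(X, b) = X*(1 + X)
l(-267, 104)/(-7*(-16 + H(N)) - 29919) = (-267*(1 - 267))/(-7*(-16 + 5) - 29919) = (-267*(-266))/(-7*(-11) - 29919) = 71022/(77 - 29919) = 71022/(-29842) = 71022*(-1/29842) = -35511/14921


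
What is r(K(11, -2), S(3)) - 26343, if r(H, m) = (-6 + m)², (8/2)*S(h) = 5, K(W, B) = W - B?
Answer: -421127/16 ≈ -26320.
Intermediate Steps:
S(h) = 5/4 (S(h) = (¼)*5 = 5/4)
r(K(11, -2), S(3)) - 26343 = (-6 + 5/4)² - 26343 = (-19/4)² - 26343 = 361/16 - 26343 = -421127/16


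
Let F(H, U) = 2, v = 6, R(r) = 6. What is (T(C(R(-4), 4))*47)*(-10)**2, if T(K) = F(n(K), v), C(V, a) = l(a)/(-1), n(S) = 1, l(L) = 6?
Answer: 9400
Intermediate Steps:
C(V, a) = -6 (C(V, a) = 6/(-1) = 6*(-1) = -6)
T(K) = 2
(T(C(R(-4), 4))*47)*(-10)**2 = (2*47)*(-10)**2 = 94*100 = 9400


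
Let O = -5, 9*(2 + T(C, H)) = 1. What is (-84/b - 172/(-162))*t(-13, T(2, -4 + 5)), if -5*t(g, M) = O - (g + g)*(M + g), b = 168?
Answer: 321139/7290 ≈ 44.052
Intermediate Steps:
T(C, H) = -17/9 (T(C, H) = -2 + (⅑)*1 = -2 + ⅑ = -17/9)
t(g, M) = 1 + 2*g*(M + g)/5 (t(g, M) = -(-5 - (g + g)*(M + g))/5 = -(-5 - 2*g*(M + g))/5 = 1 + 2*g*(M + g)/5)
(-84/b - 172/(-162))*t(-13, T(2, -4 + 5)) = (-84/168 - 172/(-162))*(1 + (⅖)*(-13)² + (⅖)*(-17/9)*(-13)) = (-84*1/168 - 172*(-1/162))*(1 + (⅖)*169 + 442/45) = (-½ + 86/81)*(1 + 338/5 + 442/45) = (91/162)*(3529/45) = 321139/7290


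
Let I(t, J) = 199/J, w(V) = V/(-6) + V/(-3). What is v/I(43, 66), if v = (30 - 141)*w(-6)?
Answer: -21978/199 ≈ -110.44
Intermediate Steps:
w(V) = -V/2 (w(V) = V*(-⅙) + V*(-⅓) = -V/6 - V/3 = -V/2)
v = -333 (v = (30 - 141)*(-½*(-6)) = -111*3 = -333)
v/I(43, 66) = -333/(199/66) = -333/(199*(1/66)) = -333/199/66 = -333*66/199 = -21978/199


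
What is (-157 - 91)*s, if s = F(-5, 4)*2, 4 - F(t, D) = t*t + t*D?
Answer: 496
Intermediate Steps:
F(t, D) = 4 - t² - D*t (F(t, D) = 4 - (t*t + t*D) = 4 - (t² + D*t) = 4 + (-t² - D*t) = 4 - t² - D*t)
s = -2 (s = (4 - 1*(-5)² - 1*4*(-5))*2 = (4 - 1*25 + 20)*2 = (4 - 25 + 20)*2 = -1*2 = -2)
(-157 - 91)*s = (-157 - 91)*(-2) = -248*(-2) = 496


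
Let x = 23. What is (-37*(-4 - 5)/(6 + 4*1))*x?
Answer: 7659/10 ≈ 765.90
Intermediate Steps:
(-37*(-4 - 5)/(6 + 4*1))*x = -37*(-4 - 5)/(6 + 4*1)*23 = -(-333)/(6 + 4)*23 = -(-333)/10*23 = -37*(-9/10)*23 = (333/10)*23 = 7659/10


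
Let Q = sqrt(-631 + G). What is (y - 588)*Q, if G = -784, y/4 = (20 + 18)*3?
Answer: -132*I*sqrt(1415) ≈ -4965.4*I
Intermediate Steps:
y = 456 (y = 4*((20 + 18)*3) = 4*(38*3) = 4*114 = 456)
Q = I*sqrt(1415) (Q = sqrt(-631 - 784) = sqrt(-1415) = I*sqrt(1415) ≈ 37.616*I)
(y - 588)*Q = (456 - 588)*(I*sqrt(1415)) = -132*I*sqrt(1415)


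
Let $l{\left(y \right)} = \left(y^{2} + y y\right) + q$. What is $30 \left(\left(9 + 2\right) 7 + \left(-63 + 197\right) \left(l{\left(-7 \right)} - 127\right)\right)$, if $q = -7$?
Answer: $-142410$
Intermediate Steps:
$l{\left(y \right)} = -7 + 2 y^{2}$ ($l{\left(y \right)} = \left(y^{2} + y y\right) - 7 = \left(y^{2} + y^{2}\right) - 7 = 2 y^{2} - 7 = -7 + 2 y^{2}$)
$30 \left(\left(9 + 2\right) 7 + \left(-63 + 197\right) \left(l{\left(-7 \right)} - 127\right)\right) = 30 \left(\left(9 + 2\right) 7 + \left(-63 + 197\right) \left(\left(-7 + 2 \left(-7\right)^{2}\right) - 127\right)\right) = 30 \left(11 \cdot 7 + 134 \left(\left(-7 + 2 \cdot 49\right) - 127\right)\right) = 30 \left(77 + 134 \left(\left(-7 + 98\right) - 127\right)\right) = 30 \left(77 + 134 \left(91 - 127\right)\right) = 30 \left(77 + 134 \left(-36\right)\right) = 30 \left(77 - 4824\right) = 30 \left(-4747\right) = -142410$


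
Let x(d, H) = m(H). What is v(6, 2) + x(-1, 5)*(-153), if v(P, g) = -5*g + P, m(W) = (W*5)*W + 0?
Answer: -19129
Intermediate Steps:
m(W) = 5*W**2 (m(W) = (5*W)*W + 0 = 5*W**2 + 0 = 5*W**2)
x(d, H) = 5*H**2
v(P, g) = P - 5*g
v(6, 2) + x(-1, 5)*(-153) = (6 - 5*2) + (5*5**2)*(-153) = (6 - 10) + (5*25)*(-153) = -4 + 125*(-153) = -4 - 19125 = -19129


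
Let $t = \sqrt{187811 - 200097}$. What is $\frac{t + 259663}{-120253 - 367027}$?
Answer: $- \frac{259663}{487280} - \frac{i \sqrt{12286}}{487280} \approx -0.53288 - 0.00022747 i$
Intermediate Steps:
$t = i \sqrt{12286}$ ($t = \sqrt{-12286} = i \sqrt{12286} \approx 110.84 i$)
$\frac{t + 259663}{-120253 - 367027} = \frac{i \sqrt{12286} + 259663}{-120253 - 367027} = \frac{259663 + i \sqrt{12286}}{-487280} = \left(259663 + i \sqrt{12286}\right) \left(- \frac{1}{487280}\right) = - \frac{259663}{487280} - \frac{i \sqrt{12286}}{487280}$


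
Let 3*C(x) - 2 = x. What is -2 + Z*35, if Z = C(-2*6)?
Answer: -356/3 ≈ -118.67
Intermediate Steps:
C(x) = ⅔ + x/3
Z = -10/3 (Z = ⅔ + (-2*6)/3 = ⅔ + (⅓)*(-12) = ⅔ - 4 = -10/3 ≈ -3.3333)
-2 + Z*35 = -2 - 10/3*35 = -2 - 350/3 = -356/3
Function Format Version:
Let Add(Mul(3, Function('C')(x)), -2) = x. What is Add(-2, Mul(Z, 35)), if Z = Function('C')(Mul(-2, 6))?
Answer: Rational(-356, 3) ≈ -118.67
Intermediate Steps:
Function('C')(x) = Add(Rational(2, 3), Mul(Rational(1, 3), x))
Z = Rational(-10, 3) (Z = Add(Rational(2, 3), Mul(Rational(1, 3), Mul(-2, 6))) = Add(Rational(2, 3), Mul(Rational(1, 3), -12)) = Add(Rational(2, 3), -4) = Rational(-10, 3) ≈ -3.3333)
Add(-2, Mul(Z, 35)) = Add(-2, Mul(Rational(-10, 3), 35)) = Add(-2, Rational(-350, 3)) = Rational(-356, 3)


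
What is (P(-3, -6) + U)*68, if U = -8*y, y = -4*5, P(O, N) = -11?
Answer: 10132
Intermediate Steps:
y = -20
U = 160 (U = -8*(-20) = 160)
(P(-3, -6) + U)*68 = (-11 + 160)*68 = 149*68 = 10132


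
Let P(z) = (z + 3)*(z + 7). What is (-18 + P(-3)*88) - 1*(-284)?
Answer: 266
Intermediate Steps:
P(z) = (3 + z)*(7 + z)
(-18 + P(-3)*88) - 1*(-284) = (-18 + (21 + (-3)² + 10*(-3))*88) - 1*(-284) = (-18 + (21 + 9 - 30)*88) + 284 = (-18 + 0*88) + 284 = (-18 + 0) + 284 = -18 + 284 = 266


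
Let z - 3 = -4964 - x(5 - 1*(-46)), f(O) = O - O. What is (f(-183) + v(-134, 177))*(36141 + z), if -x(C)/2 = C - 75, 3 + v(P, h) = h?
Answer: 5416968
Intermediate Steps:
v(P, h) = -3 + h
x(C) = 150 - 2*C (x(C) = -2*(C - 75) = -2*(-75 + C) = 150 - 2*C)
f(O) = 0
z = -5009 (z = 3 + (-4964 - (150 - 2*(5 - 1*(-46)))) = 3 + (-4964 - (150 - 2*(5 + 46))) = 3 + (-4964 - (150 - 2*51)) = 3 + (-4964 - (150 - 102)) = 3 + (-4964 - 1*48) = 3 + (-4964 - 48) = 3 - 5012 = -5009)
(f(-183) + v(-134, 177))*(36141 + z) = (0 + (-3 + 177))*(36141 - 5009) = (0 + 174)*31132 = 174*31132 = 5416968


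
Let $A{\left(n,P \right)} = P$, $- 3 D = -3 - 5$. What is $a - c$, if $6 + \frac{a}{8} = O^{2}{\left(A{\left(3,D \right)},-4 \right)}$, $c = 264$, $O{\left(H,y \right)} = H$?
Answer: $- \frac{2296}{9} \approx -255.11$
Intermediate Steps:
$D = \frac{8}{3}$ ($D = - \frac{-3 - 5}{3} = \left(- \frac{1}{3}\right) \left(-8\right) = \frac{8}{3} \approx 2.6667$)
$a = \frac{80}{9}$ ($a = -48 + 8 \left(\frac{8}{3}\right)^{2} = -48 + 8 \cdot \frac{64}{9} = -48 + \frac{512}{9} = \frac{80}{9} \approx 8.8889$)
$a - c = \frac{80}{9} - 264 = - \frac{2296}{9}$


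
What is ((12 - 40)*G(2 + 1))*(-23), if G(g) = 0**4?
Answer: 0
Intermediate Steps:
G(g) = 0
((12 - 40)*G(2 + 1))*(-23) = ((12 - 40)*0)*(-23) = -28*0*(-23) = 0*(-23) = 0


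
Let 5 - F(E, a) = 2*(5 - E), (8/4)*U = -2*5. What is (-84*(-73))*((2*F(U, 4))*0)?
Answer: 0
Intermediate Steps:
U = -5 (U = (-2*5)/2 = (½)*(-10) = -5)
F(E, a) = -5 + 2*E (F(E, a) = 5 - 2*(5 - E) = 5 - (10 - 2*E) = 5 + (-10 + 2*E) = -5 + 2*E)
(-84*(-73))*((2*F(U, 4))*0) = (-84*(-73))*((2*(-5 + 2*(-5)))*0) = 6132*((2*(-5 - 10))*0) = 6132*((2*(-15))*0) = 6132*(-30*0) = 6132*0 = 0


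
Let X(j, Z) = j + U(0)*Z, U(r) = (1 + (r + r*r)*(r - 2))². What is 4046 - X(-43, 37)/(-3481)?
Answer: 14084120/3481 ≈ 4046.0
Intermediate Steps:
U(r) = (1 + (-2 + r)*(r + r²))² (U(r) = (1 + (r + r²)*(-2 + r))² = (1 + (-2 + r)*(r + r²))²)
X(j, Z) = Z + j (X(j, Z) = j + (1 + 0³ - 1*0² - 2*0)²*Z = j + (1 + 0 - 1*0 + 0)²*Z = j + (1 + 0 + 0 + 0)²*Z = j + 1²*Z = j + 1*Z = j + Z = Z + j)
4046 - X(-43, 37)/(-3481) = 4046 - (37 - 43)/(-3481) = 4046 - (-6)*(-1)/3481 = 4046 - 1*6/3481 = 4046 - 6/3481 = 14084120/3481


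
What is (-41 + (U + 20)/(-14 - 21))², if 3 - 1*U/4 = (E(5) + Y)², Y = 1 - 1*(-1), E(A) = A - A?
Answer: 2105401/1225 ≈ 1718.7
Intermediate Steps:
E(A) = 0
Y = 2 (Y = 1 + 1 = 2)
U = -4 (U = 12 - 4*(0 + 2)² = 12 - 4*2² = 12 - 4*4 = 12 - 16 = -4)
(-41 + (U + 20)/(-14 - 21))² = (-41 + (-4 + 20)/(-14 - 21))² = (-41 + 16/(-35))² = (-41 + 16*(-1/35))² = (-41 - 16/35)² = (-1451/35)² = 2105401/1225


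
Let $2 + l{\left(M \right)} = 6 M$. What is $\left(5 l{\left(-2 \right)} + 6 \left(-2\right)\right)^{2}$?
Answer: $6724$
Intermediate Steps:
$l{\left(M \right)} = -2 + 6 M$
$\left(5 l{\left(-2 \right)} + 6 \left(-2\right)\right)^{2} = \left(5 \left(-2 + 6 \left(-2\right)\right) + 6 \left(-2\right)\right)^{2} = \left(5 \left(-2 - 12\right) - 12\right)^{2} = \left(5 \left(-14\right) - 12\right)^{2} = \left(-70 - 12\right)^{2} = \left(-82\right)^{2} = 6724$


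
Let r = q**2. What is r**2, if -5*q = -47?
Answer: 4879681/625 ≈ 7807.5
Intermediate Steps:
q = 47/5 (q = -1/5*(-47) = 47/5 ≈ 9.4000)
r = 2209/25 (r = (47/5)**2 = 2209/25 ≈ 88.360)
r**2 = (2209/25)**2 = 4879681/625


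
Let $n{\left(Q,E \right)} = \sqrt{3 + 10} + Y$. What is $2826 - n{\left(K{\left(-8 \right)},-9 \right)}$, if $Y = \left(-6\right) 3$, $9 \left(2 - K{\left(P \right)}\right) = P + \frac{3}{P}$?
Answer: $2844 - \sqrt{13} \approx 2840.4$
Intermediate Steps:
$K{\left(P \right)} = 2 - \frac{1}{3 P} - \frac{P}{9}$ ($K{\left(P \right)} = 2 - \frac{P + \frac{3}{P}}{9} = 2 - \left(\frac{1}{3 P} + \frac{P}{9}\right) = 2 - \frac{1}{3 P} - \frac{P}{9}$)
$Y = -18$
$n{\left(Q,E \right)} = -18 + \sqrt{13}$ ($n{\left(Q,E \right)} = \sqrt{3 + 10} - 18 = \sqrt{13} - 18 = -18 + \sqrt{13}$)
$2826 - n{\left(K{\left(-8 \right)},-9 \right)} = 2826 - \left(-18 + \sqrt{13}\right) = 2826 + \left(18 - \sqrt{13}\right) = 2844 - \sqrt{13}$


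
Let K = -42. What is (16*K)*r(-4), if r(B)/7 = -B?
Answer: -18816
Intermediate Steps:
r(B) = -7*B (r(B) = 7*(-B) = -7*B)
(16*K)*r(-4) = (16*(-42))*(-7*(-4)) = -672*28 = -18816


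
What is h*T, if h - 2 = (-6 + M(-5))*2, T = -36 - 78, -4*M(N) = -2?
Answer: 1026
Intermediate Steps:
M(N) = ½ (M(N) = -¼*(-2) = ½)
T = -114
h = -9 (h = 2 + (-6 + ½)*2 = 2 - 11/2*2 = 2 - 11 = -9)
h*T = -9*(-114) = 1026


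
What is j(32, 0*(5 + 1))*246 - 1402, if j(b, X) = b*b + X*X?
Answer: 250502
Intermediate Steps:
j(b, X) = X² + b² (j(b, X) = b² + X² = X² + b²)
j(32, 0*(5 + 1))*246 - 1402 = ((0*(5 + 1))² + 32²)*246 - 1402 = ((0*6)² + 1024)*246 - 1402 = (0² + 1024)*246 - 1402 = (0 + 1024)*246 - 1402 = 1024*246 - 1402 = 251904 - 1402 = 250502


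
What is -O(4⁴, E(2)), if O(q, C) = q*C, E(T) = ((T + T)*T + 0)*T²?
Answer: -8192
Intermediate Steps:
E(T) = 2*T⁴ (E(T) = ((2*T)*T + 0)*T² = (2*T² + 0)*T² = (2*T²)*T² = 2*T⁴)
O(q, C) = C*q
-O(4⁴, E(2)) = -2*2⁴*4⁴ = -2*16*256 = -32*256 = -1*8192 = -8192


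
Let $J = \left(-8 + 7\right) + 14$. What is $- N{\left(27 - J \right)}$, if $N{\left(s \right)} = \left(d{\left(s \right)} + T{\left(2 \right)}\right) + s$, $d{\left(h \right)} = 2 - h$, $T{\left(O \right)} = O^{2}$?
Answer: $-6$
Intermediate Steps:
$J = 13$ ($J = -1 + 14 = 13$)
$N{\left(s \right)} = 6$ ($N{\left(s \right)} = \left(\left(2 - s\right) + 2^{2}\right) + s = \left(\left(2 - s\right) + 4\right) + s = \left(6 - s\right) + s = 6$)
$- N{\left(27 - J \right)} = \left(-1\right) 6 = -6$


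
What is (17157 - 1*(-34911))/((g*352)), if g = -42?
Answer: -4339/1232 ≈ -3.5219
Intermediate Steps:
(17157 - 1*(-34911))/((g*352)) = (17157 - 1*(-34911))/((-42*352)) = (17157 + 34911)/(-14784) = 52068*(-1/14784) = -4339/1232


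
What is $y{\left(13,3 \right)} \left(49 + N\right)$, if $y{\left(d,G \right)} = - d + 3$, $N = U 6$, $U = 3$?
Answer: $-670$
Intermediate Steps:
$N = 18$ ($N = 3 \cdot 6 = 18$)
$y{\left(d,G \right)} = 3 - d$
$y{\left(13,3 \right)} \left(49 + N\right) = \left(3 - 13\right) \left(49 + 18\right) = \left(3 - 13\right) 67 = \left(-10\right) 67 = -670$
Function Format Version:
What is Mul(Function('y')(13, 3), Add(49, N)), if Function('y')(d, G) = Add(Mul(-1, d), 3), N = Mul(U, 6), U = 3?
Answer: -670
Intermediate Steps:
N = 18 (N = Mul(3, 6) = 18)
Function('y')(d, G) = Add(3, Mul(-1, d))
Mul(Function('y')(13, 3), Add(49, N)) = Mul(Add(3, Mul(-1, 13)), Add(49, 18)) = Mul(Add(3, -13), 67) = Mul(-10, 67) = -670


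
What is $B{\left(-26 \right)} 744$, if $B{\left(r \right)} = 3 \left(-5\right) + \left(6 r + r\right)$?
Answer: $-146568$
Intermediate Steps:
$B{\left(r \right)} = -15 + 7 r$
$B{\left(-26 \right)} 744 = \left(-15 + 7 \left(-26\right)\right) 744 = \left(-15 - 182\right) 744 = \left(-197\right) 744 = -146568$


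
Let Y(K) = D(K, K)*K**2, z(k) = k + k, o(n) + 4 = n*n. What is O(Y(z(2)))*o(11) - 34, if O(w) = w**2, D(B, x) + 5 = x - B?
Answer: 748766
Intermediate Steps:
D(B, x) = -5 + x - B (D(B, x) = -5 + (x - B) = -5 + x - B)
o(n) = -4 + n**2 (o(n) = -4 + n*n = -4 + n**2)
z(k) = 2*k
Y(K) = -5*K**2 (Y(K) = (-5 + K - K)*K**2 = -5*K**2)
O(Y(z(2)))*o(11) - 34 = (-5*(2*2)**2)**2*(-4 + 11**2) - 34 = (-5*4**2)**2*(-4 + 121) - 34 = (-5*16)**2*117 - 34 = (-80)**2*117 - 34 = 6400*117 - 34 = 748800 - 34 = 748766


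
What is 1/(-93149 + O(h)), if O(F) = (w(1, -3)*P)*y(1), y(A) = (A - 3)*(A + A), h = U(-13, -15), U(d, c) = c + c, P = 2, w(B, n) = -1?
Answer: -1/93141 ≈ -1.0736e-5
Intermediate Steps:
U(d, c) = 2*c
h = -30 (h = 2*(-15) = -30)
y(A) = 2*A*(-3 + A) (y(A) = (-3 + A)*(2*A) = 2*A*(-3 + A))
O(F) = 8 (O(F) = (-1*2)*(2*1*(-3 + 1)) = -4*(-2) = -2*(-4) = 8)
1/(-93149 + O(h)) = 1/(-93149 + 8) = 1/(-93141) = -1/93141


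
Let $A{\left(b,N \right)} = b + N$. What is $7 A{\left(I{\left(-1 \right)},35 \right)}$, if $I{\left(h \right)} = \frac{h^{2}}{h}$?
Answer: $238$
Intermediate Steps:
$I{\left(h \right)} = h$
$A{\left(b,N \right)} = N + b$
$7 A{\left(I{\left(-1 \right)},35 \right)} = 7 \left(35 - 1\right) = 7 \cdot 34 = 238$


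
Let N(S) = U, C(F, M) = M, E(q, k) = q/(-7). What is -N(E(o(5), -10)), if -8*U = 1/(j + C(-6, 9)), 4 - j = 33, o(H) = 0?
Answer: -1/160 ≈ -0.0062500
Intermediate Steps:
E(q, k) = -q/7 (E(q, k) = q*(-⅐) = -q/7)
j = -29 (j = 4 - 1*33 = 4 - 33 = -29)
U = 1/160 (U = -1/(8*(-29 + 9)) = -⅛/(-20) = -⅛*(-1/20) = 1/160 ≈ 0.0062500)
N(S) = 1/160
-N(E(o(5), -10)) = -1*1/160 = -1/160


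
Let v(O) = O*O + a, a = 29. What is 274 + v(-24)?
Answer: 879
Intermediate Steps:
v(O) = 29 + O**2 (v(O) = O*O + 29 = O**2 + 29 = 29 + O**2)
274 + v(-24) = 274 + (29 + (-24)**2) = 274 + (29 + 576) = 274 + 605 = 879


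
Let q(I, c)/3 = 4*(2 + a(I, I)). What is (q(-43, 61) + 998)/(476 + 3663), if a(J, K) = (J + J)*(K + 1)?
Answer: 44366/4139 ≈ 10.719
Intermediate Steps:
a(J, K) = 2*J*(1 + K) (a(J, K) = (2*J)*(1 + K) = 2*J*(1 + K))
q(I, c) = 24 + 24*I*(1 + I) (q(I, c) = 3*(4*(2 + 2*I*(1 + I))) = 3*(8 + 8*I*(1 + I)) = 24 + 24*I*(1 + I))
(q(-43, 61) + 998)/(476 + 3663) = ((24 + 24*(-43)*(1 - 43)) + 998)/(476 + 3663) = ((24 + 24*(-43)*(-42)) + 998)/4139 = ((24 + 43344) + 998)*(1/4139) = (43368 + 998)*(1/4139) = 44366*(1/4139) = 44366/4139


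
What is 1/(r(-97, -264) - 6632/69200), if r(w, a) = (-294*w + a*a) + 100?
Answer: 8650/850415271 ≈ 1.0171e-5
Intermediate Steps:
r(w, a) = 100 + a**2 - 294*w (r(w, a) = (-294*w + a**2) + 100 = (a**2 - 294*w) + 100 = 100 + a**2 - 294*w)
1/(r(-97, -264) - 6632/69200) = 1/((100 + (-264)**2 - 294*(-97)) - 6632/69200) = 1/((100 + 69696 + 28518) - 6632*1/69200) = 1/(98314 - 829/8650) = 1/(850415271/8650) = 8650/850415271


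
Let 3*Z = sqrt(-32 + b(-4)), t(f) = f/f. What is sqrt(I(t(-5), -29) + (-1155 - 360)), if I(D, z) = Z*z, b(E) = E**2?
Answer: sqrt(-13635 - 348*I)/3 ≈ 0.49667 - 38.926*I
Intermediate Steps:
t(f) = 1
Z = 4*I/3 (Z = sqrt(-32 + (-4)**2)/3 = sqrt(-32 + 16)/3 = sqrt(-16)/3 = (4*I)/3 = 4*I/3 ≈ 1.3333*I)
I(D, z) = 4*I*z/3 (I(D, z) = (4*I/3)*z = 4*I*z/3)
sqrt(I(t(-5), -29) + (-1155 - 360)) = sqrt((4/3)*I*(-29) + (-1155 - 360)) = sqrt(-116*I/3 - 1515) = sqrt(-1515 - 116*I/3)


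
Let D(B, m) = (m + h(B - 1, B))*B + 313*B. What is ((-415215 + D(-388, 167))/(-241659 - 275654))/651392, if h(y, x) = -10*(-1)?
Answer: 605335/336973549696 ≈ 1.7964e-6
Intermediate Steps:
h(y, x) = 10
D(B, m) = 313*B + B*(10 + m) (D(B, m) = (m + 10)*B + 313*B = (10 + m)*B + 313*B = B*(10 + m) + 313*B = 313*B + B*(10 + m))
((-415215 + D(-388, 167))/(-241659 - 275654))/651392 = ((-415215 - 388*(323 + 167))/(-241659 - 275654))/651392 = ((-415215 - 388*490)/(-517313))*(1/651392) = ((-415215 - 190120)*(-1/517313))*(1/651392) = -605335*(-1/517313)*(1/651392) = (605335/517313)*(1/651392) = 605335/336973549696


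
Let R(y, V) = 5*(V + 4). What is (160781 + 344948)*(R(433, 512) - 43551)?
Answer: -20720222859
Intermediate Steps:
R(y, V) = 20 + 5*V (R(y, V) = 5*(4 + V) = 20 + 5*V)
(160781 + 344948)*(R(433, 512) - 43551) = (160781 + 344948)*((20 + 5*512) - 43551) = 505729*((20 + 2560) - 43551) = 505729*(2580 - 43551) = 505729*(-40971) = -20720222859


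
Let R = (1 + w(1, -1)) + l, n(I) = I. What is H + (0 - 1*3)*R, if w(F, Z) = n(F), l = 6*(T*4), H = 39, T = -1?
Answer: 105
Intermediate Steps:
l = -24 (l = 6*(-1*4) = 6*(-4) = -24)
w(F, Z) = F
R = -22 (R = (1 + 1) - 24 = 2 - 24 = -22)
H + (0 - 1*3)*R = 39 + (0 - 1*3)*(-22) = 39 + (0 - 3)*(-22) = 39 - 3*(-22) = 39 + 66 = 105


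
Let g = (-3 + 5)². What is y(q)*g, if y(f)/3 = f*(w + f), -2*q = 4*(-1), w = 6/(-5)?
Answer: 96/5 ≈ 19.200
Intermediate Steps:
w = -6/5 (w = 6*(-⅕) = -6/5 ≈ -1.2000)
q = 2 (q = -2*(-1) = -½*(-4) = 2)
y(f) = 3*f*(-6/5 + f) (y(f) = 3*(f*(-6/5 + f)) = 3*f*(-6/5 + f))
g = 4 (g = 2² = 4)
y(q)*g = ((⅗)*2*(-6 + 5*2))*4 = ((⅗)*2*(-6 + 10))*4 = ((⅗)*2*4)*4 = (24/5)*4 = 96/5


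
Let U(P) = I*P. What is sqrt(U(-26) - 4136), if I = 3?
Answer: 7*I*sqrt(86) ≈ 64.915*I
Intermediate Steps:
U(P) = 3*P
sqrt(U(-26) - 4136) = sqrt(3*(-26) - 4136) = sqrt(-78 - 4136) = sqrt(-4214) = 7*I*sqrt(86)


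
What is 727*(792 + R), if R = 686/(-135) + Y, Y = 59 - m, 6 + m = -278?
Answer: 110895853/135 ≈ 8.2145e+5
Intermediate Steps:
m = -284 (m = -6 - 278 = -284)
Y = 343 (Y = 59 - 1*(-284) = 59 + 284 = 343)
R = 45619/135 (R = 686/(-135) + 343 = 686*(-1/135) + 343 = -686/135 + 343 = 45619/135 ≈ 337.92)
727*(792 + R) = 727*(792 + 45619/135) = 727*(152539/135) = 110895853/135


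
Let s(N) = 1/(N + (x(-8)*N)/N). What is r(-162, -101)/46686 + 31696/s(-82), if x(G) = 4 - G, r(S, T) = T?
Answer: -103583162021/46686 ≈ -2.2187e+6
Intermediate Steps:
s(N) = 1/(12 + N) (s(N) = 1/(N + ((4 - 1*(-8))*N)/N) = 1/(N + ((4 + 8)*N)/N) = 1/(N + (12*N)/N) = 1/(N + 12) = 1/(12 + N))
r(-162, -101)/46686 + 31696/s(-82) = -101/46686 + 31696/(1/(12 - 82)) = -101*1/46686 + 31696/(1/(-70)) = -101/46686 + 31696/(-1/70) = -101/46686 + 31696*(-70) = -101/46686 - 2218720 = -103583162021/46686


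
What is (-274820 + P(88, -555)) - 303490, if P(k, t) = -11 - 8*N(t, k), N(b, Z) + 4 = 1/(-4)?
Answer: -578287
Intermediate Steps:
N(b, Z) = -17/4 (N(b, Z) = -4 + 1/(-4) = -4 + 1*(-¼) = -4 - ¼ = -17/4)
P(k, t) = 23 (P(k, t) = -11 - 8*(-17/4) = -11 + 34 = 23)
(-274820 + P(88, -555)) - 303490 = (-274820 + 23) - 303490 = -274797 - 303490 = -578287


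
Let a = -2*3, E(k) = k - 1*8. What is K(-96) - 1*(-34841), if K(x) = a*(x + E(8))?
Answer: 35417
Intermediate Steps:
E(k) = -8 + k (E(k) = k - 8 = -8 + k)
a = -6
K(x) = -6*x (K(x) = -6*(x + (-8 + 8)) = -6*(x + 0) = -6*x)
K(-96) - 1*(-34841) = -6*(-96) - 1*(-34841) = 576 + 34841 = 35417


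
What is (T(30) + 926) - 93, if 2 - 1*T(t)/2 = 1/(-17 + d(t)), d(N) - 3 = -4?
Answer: 7534/9 ≈ 837.11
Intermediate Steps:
d(N) = -1 (d(N) = 3 - 4 = -1)
T(t) = 37/9 (T(t) = 4 - 2/(-17 - 1) = 4 - 2/(-18) = 4 - 2*(-1/18) = 4 + 1/9 = 37/9)
(T(30) + 926) - 93 = (37/9 + 926) - 93 = 8371/9 - 93 = 7534/9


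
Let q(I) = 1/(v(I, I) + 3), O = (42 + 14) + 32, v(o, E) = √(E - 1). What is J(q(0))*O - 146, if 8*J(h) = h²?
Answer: -3628/25 - 33*I/50 ≈ -145.12 - 0.66*I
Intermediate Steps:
v(o, E) = √(-1 + E)
O = 88 (O = 56 + 32 = 88)
q(I) = 1/(3 + √(-1 + I)) (q(I) = 1/(√(-1 + I) + 3) = 1/(3 + √(-1 + I)))
J(h) = h²/8
J(q(0))*O - 146 = ((1/(3 + √(-1 + 0)))²/8)*88 - 146 = ((1/(3 + √(-1)))²/8)*88 - 146 = ((1/(3 + I))²/8)*88 - 146 = (((3 - I)/10)²/8)*88 - 146 = (((3 - I)²/100)/8)*88 - 146 = ((3 - I)²/800)*88 - 146 = 11*(3 - I)²/100 - 146 = -146 + 11*(3 - I)²/100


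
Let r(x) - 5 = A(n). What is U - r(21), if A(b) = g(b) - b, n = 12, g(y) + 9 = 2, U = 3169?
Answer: 3183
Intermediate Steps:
g(y) = -7 (g(y) = -9 + 2 = -7)
A(b) = -7 - b
r(x) = -14 (r(x) = 5 + (-7 - 1*12) = 5 + (-7 - 12) = 5 - 19 = -14)
U - r(21) = 3169 - 1*(-14) = 3169 + 14 = 3183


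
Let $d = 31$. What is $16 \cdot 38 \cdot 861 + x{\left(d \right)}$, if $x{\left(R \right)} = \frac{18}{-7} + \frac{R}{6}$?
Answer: $\frac{21986605}{42} \approx 5.2349 \cdot 10^{5}$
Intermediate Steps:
$x{\left(R \right)} = - \frac{18}{7} + \frac{R}{6}$ ($x{\left(R \right)} = 18 \left(- \frac{1}{7}\right) + R \frac{1}{6} = - \frac{18}{7} + \frac{R}{6}$)
$16 \cdot 38 \cdot 861 + x{\left(d \right)} = 16 \cdot 38 \cdot 861 + \left(- \frac{18}{7} + \frac{1}{6} \cdot 31\right) = 608 \cdot 861 + \left(- \frac{18}{7} + \frac{31}{6}\right) = 523488 + \frac{109}{42} = \frac{21986605}{42}$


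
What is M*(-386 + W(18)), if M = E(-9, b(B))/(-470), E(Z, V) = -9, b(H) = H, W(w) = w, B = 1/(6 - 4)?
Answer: -1656/235 ≈ -7.0468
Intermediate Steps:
B = ½ (B = 1/2 = ½ ≈ 0.50000)
M = 9/470 (M = -9/(-470) = -9*(-1/470) = 9/470 ≈ 0.019149)
M*(-386 + W(18)) = 9*(-386 + 18)/470 = (9/470)*(-368) = -1656/235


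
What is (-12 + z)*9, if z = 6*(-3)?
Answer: -270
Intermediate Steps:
z = -18
(-12 + z)*9 = (-12 - 18)*9 = -30*9 = -270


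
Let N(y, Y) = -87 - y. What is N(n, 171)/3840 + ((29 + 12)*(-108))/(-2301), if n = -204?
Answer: 1919193/981760 ≈ 1.9548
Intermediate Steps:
N(n, 171)/3840 + ((29 + 12)*(-108))/(-2301) = (-87 - 1*(-204))/3840 + ((29 + 12)*(-108))/(-2301) = (-87 + 204)*(1/3840) + (41*(-108))*(-1/2301) = 117*(1/3840) - 4428*(-1/2301) = 39/1280 + 1476/767 = 1919193/981760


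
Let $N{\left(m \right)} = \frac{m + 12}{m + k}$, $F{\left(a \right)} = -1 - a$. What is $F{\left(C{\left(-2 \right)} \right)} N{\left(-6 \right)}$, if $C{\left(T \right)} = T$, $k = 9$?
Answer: $2$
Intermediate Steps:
$N{\left(m \right)} = \frac{12 + m}{9 + m}$ ($N{\left(m \right)} = \frac{m + 12}{m + 9} = \frac{12 + m}{9 + m}$)
$F{\left(C{\left(-2 \right)} \right)} N{\left(-6 \right)} = \left(-1 - -2\right) \frac{12 - 6}{9 - 6} = \left(-1 + 2\right) \frac{1}{3} \cdot 6 = 1 \cdot \frac{1}{3} \cdot 6 = 1 \cdot 2 = 2$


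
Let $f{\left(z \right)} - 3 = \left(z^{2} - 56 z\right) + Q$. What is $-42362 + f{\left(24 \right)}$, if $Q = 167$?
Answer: $-42960$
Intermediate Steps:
$f{\left(z \right)} = 170 + z^{2} - 56 z$ ($f{\left(z \right)} = 3 + \left(\left(z^{2} - 56 z\right) + 167\right) = 3 + \left(167 + z^{2} - 56 z\right) = 170 + z^{2} - 56 z$)
$-42362 + f{\left(24 \right)} = -42362 + \left(170 + 24^{2} - 1344\right) = -42362 + \left(170 + 576 - 1344\right) = -42362 - 598 = -42960$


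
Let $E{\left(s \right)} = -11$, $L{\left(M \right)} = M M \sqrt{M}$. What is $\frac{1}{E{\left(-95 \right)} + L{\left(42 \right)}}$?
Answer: $\frac{11}{130691111} + \frac{1764 \sqrt{42}}{130691111} \approx 8.7558 \cdot 10^{-5}$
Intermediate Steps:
$L{\left(M \right)} = M^{\frac{5}{2}}$ ($L{\left(M \right)} = M^{2} \sqrt{M} = M^{\frac{5}{2}}$)
$\frac{1}{E{\left(-95 \right)} + L{\left(42 \right)}} = \frac{1}{-11 + 42^{\frac{5}{2}}} = \frac{1}{-11 + 1764 \sqrt{42}}$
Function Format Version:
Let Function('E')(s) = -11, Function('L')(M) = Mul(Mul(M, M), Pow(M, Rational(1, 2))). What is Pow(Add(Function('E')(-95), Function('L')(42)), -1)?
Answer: Add(Rational(11, 130691111), Mul(Rational(1764, 130691111), Pow(42, Rational(1, 2)))) ≈ 8.7558e-5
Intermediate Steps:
Function('L')(M) = Pow(M, Rational(5, 2)) (Function('L')(M) = Mul(Pow(M, 2), Pow(M, Rational(1, 2))) = Pow(M, Rational(5, 2)))
Pow(Add(Function('E')(-95), Function('L')(42)), -1) = Pow(Add(-11, Pow(42, Rational(5, 2))), -1) = Pow(Add(-11, Mul(1764, Pow(42, Rational(1, 2)))), -1)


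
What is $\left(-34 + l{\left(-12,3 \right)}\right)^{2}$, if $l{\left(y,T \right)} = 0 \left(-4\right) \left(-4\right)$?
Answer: $1156$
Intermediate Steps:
$l{\left(y,T \right)} = 0$ ($l{\left(y,T \right)} = 0 \left(-4\right) = 0$)
$\left(-34 + l{\left(-12,3 \right)}\right)^{2} = \left(-34 + 0\right)^{2} = \left(-34\right)^{2} = 1156$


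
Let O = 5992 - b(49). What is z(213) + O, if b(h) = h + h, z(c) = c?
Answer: 6107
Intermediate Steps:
b(h) = 2*h
O = 5894 (O = 5992 - 2*49 = 5992 - 1*98 = 5992 - 98 = 5894)
z(213) + O = 213 + 5894 = 6107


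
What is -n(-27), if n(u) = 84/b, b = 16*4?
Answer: -21/16 ≈ -1.3125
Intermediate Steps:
b = 64
n(u) = 21/16 (n(u) = 84/64 = 84*(1/64) = 21/16)
-n(-27) = -1*21/16 = -21/16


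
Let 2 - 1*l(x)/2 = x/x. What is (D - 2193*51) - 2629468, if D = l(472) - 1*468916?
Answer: -3210225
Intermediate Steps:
l(x) = 2 (l(x) = 4 - 2*x/x = 4 - 2*1 = 4 - 2 = 2)
D = -468914 (D = 2 - 1*468916 = 2 - 468916 = -468914)
(D - 2193*51) - 2629468 = (-468914 - 2193*51) - 2629468 = (-468914 - 1*111843) - 2629468 = (-468914 - 111843) - 2629468 = -580757 - 2629468 = -3210225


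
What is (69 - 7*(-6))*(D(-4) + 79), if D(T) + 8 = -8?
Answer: 6993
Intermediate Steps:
D(T) = -16 (D(T) = -8 - 8 = -16)
(69 - 7*(-6))*(D(-4) + 79) = (69 - 7*(-6))*(-16 + 79) = (69 + 42)*63 = 111*63 = 6993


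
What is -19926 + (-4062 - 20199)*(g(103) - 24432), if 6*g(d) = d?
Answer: 1184616691/2 ≈ 5.9231e+8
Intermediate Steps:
g(d) = d/6
-19926 + (-4062 - 20199)*(g(103) - 24432) = -19926 + (-4062 - 20199)*((⅙)*103 - 24432) = -19926 - 24261*(103/6 - 24432) = -19926 - 24261*(-146489/6) = -19926 + 1184656543/2 = 1184616691/2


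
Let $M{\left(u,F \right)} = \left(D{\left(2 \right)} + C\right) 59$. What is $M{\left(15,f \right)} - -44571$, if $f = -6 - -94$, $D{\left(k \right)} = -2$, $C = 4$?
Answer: $44689$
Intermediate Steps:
$f = 88$ ($f = -6 + 94 = 88$)
$M{\left(u,F \right)} = 118$ ($M{\left(u,F \right)} = \left(-2 + 4\right) 59 = 2 \cdot 59 = 118$)
$M{\left(15,f \right)} - -44571 = 118 - -44571 = 118 + 44571 = 44689$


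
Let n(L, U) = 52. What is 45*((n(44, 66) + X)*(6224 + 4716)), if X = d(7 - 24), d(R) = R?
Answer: 17230500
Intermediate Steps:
X = -17 (X = 7 - 24 = -17)
45*((n(44, 66) + X)*(6224 + 4716)) = 45*((52 - 17)*(6224 + 4716)) = 45*(35*10940) = 45*382900 = 17230500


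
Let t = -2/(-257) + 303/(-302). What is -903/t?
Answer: 70085442/77267 ≈ 907.06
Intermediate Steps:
t = -77267/77614 (t = -2*(-1/257) + 303*(-1/302) = 2/257 - 303/302 = -77267/77614 ≈ -0.99553)
-903/t = -903/(-77267/77614) = -903*(-77614/77267) = 70085442/77267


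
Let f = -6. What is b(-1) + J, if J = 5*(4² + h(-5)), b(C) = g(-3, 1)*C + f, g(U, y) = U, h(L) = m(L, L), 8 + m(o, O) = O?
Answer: 12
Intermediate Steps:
m(o, O) = -8 + O
h(L) = -8 + L
b(C) = -6 - 3*C (b(C) = -3*C - 6 = -6 - 3*C)
J = 15 (J = 5*(4² + (-8 - 5)) = 5*(16 - 13) = 5*3 = 15)
b(-1) + J = (-6 - 3*(-1)) + 15 = (-6 + 3) + 15 = -3 + 15 = 12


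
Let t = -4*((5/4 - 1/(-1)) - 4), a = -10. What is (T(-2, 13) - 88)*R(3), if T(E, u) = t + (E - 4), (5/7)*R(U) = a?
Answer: 1218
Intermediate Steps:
R(U) = -14 (R(U) = (7/5)*(-10) = -14)
t = 7 (t = -4*((5*(¼) - 1*(-1)) - 4) = -4*((5/4 + 1) - 4) = -4*(9/4 - 4) = -4*(-7/4) = 7)
T(E, u) = 3 + E (T(E, u) = 7 + (E - 4) = 7 + (-4 + E) = 3 + E)
(T(-2, 13) - 88)*R(3) = ((3 - 2) - 88)*(-14) = (1 - 88)*(-14) = -87*(-14) = 1218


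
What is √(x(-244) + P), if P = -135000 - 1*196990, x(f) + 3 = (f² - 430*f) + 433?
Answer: 8*I*√2611 ≈ 408.78*I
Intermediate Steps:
x(f) = 430 + f² - 430*f (x(f) = -3 + ((f² - 430*f) + 433) = -3 + (433 + f² - 430*f) = 430 + f² - 430*f)
P = -331990 (P = -135000 - 196990 = -331990)
√(x(-244) + P) = √((430 + (-244)² - 430*(-244)) - 331990) = √((430 + 59536 + 104920) - 331990) = √(164886 - 331990) = √(-167104) = 8*I*√2611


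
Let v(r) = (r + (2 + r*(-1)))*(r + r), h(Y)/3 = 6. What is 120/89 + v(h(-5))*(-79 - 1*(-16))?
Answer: -403584/89 ≈ -4534.6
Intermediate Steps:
h(Y) = 18 (h(Y) = 3*6 = 18)
v(r) = 4*r (v(r) = (r + (2 - r))*(2*r) = 2*(2*r) = 4*r)
120/89 + v(h(-5))*(-79 - 1*(-16)) = 120/89 + (4*18)*(-79 - 1*(-16)) = 120*(1/89) + 72*(-79 + 16) = 120/89 + 72*(-63) = 120/89 - 4536 = -403584/89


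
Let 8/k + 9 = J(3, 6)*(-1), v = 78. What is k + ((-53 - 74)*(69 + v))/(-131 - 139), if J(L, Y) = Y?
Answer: 1235/18 ≈ 68.611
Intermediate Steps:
k = -8/15 (k = 8/(-9 + 6*(-1)) = 8/(-9 - 6) = 8/(-15) = 8*(-1/15) = -8/15 ≈ -0.53333)
k + ((-53 - 74)*(69 + v))/(-131 - 139) = -8/15 + ((-53 - 74)*(69 + 78))/(-131 - 139) = -8/15 + (-127*147)/(-270) = -8/15 - 1/270*(-18669) = -8/15 + 6223/90 = 1235/18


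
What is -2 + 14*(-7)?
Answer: -100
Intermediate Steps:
-2 + 14*(-7) = -2 - 98 = -100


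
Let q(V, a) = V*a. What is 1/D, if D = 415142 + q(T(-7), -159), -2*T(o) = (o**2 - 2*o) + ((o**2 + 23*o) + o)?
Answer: 1/410690 ≈ 2.4349e-6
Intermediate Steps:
T(o) = -o**2 - 11*o (T(o) = -((o**2 - 2*o) + ((o**2 + 23*o) + o))/2 = -((o**2 - 2*o) + (o**2 + 24*o))/2 = -(2*o**2 + 22*o)/2 = -o**2 - 11*o)
D = 410690 (D = 415142 - 1*(-7)*(11 - 7)*(-159) = 415142 - 1*(-7)*4*(-159) = 415142 + 28*(-159) = 415142 - 4452 = 410690)
1/D = 1/410690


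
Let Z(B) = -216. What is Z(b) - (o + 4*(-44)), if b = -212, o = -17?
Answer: -23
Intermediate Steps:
Z(b) - (o + 4*(-44)) = -216 - (-17 + 4*(-44)) = -216 - (-17 - 176) = -216 - 1*(-193) = -216 + 193 = -23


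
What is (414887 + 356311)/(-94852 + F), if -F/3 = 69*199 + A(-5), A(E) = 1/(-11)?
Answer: -4241589/748246 ≈ -5.6687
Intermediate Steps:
A(E) = -1/11
F = -453120/11 (F = -3*(69*199 - 1/11) = -3*(13731 - 1/11) = -3*151040/11 = -453120/11 ≈ -41193.)
(414887 + 356311)/(-94852 + F) = (414887 + 356311)/(-94852 - 453120/11) = 771198/(-1496492/11) = 771198*(-11/1496492) = -4241589/748246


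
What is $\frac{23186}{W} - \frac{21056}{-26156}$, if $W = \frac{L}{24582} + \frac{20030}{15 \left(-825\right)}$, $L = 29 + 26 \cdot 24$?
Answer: $- \frac{3074569577293204}{211121024621} \approx -14563.0$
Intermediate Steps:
$L = 653$ ($L = 29 + 624 = 653$)
$W = - \frac{32286439}{20280150}$ ($W = \frac{653}{24582} + \frac{20030}{15 \left(-825\right)} = 653 \cdot \frac{1}{24582} + \frac{20030}{-12375} = \frac{653}{24582} + 20030 \left(- \frac{1}{12375}\right) = \frac{653}{24582} - \frac{4006}{2475} = - \frac{32286439}{20280150} \approx -1.592$)
$\frac{23186}{W} - \frac{21056}{-26156} = \frac{23186}{- \frac{32286439}{20280150}} - \frac{21056}{-26156} = 23186 \left(- \frac{20280150}{32286439}\right) - - \frac{5264}{6539} = - \frac{470215557900}{32286439} + \frac{5264}{6539} = - \frac{3074569577293204}{211121024621}$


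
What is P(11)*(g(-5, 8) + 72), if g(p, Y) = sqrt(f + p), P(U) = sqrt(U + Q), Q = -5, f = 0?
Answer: sqrt(6)*(72 + I*sqrt(5)) ≈ 176.36 + 5.4772*I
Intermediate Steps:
P(U) = sqrt(-5 + U) (P(U) = sqrt(U - 5) = sqrt(-5 + U))
g(p, Y) = sqrt(p) (g(p, Y) = sqrt(0 + p) = sqrt(p))
P(11)*(g(-5, 8) + 72) = sqrt(-5 + 11)*(sqrt(-5) + 72) = sqrt(6)*(I*sqrt(5) + 72) = sqrt(6)*(72 + I*sqrt(5))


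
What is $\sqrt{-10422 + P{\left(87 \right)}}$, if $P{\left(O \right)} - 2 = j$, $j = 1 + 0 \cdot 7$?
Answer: $i \sqrt{10419} \approx 102.07 i$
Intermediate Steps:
$j = 1$ ($j = 1 + 0 = 1$)
$P{\left(O \right)} = 3$ ($P{\left(O \right)} = 2 + 1 = 3$)
$\sqrt{-10422 + P{\left(87 \right)}} = \sqrt{-10422 + 3} = \sqrt{-10419} = i \sqrt{10419}$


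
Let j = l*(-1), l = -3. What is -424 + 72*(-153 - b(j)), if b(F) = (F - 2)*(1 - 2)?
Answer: -11368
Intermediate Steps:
j = 3 (j = -3*(-1) = 3)
b(F) = 2 - F (b(F) = (-2 + F)*(-1) = 2 - F)
-424 + 72*(-153 - b(j)) = -424 + 72*(-153 - (2 - 1*3)) = -424 + 72*(-153 - (2 - 3)) = -424 + 72*(-153 - 1*(-1)) = -424 + 72*(-153 + 1) = -424 + 72*(-152) = -424 - 10944 = -11368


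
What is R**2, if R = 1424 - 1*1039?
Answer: 148225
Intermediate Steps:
R = 385 (R = 1424 - 1039 = 385)
R**2 = 385**2 = 148225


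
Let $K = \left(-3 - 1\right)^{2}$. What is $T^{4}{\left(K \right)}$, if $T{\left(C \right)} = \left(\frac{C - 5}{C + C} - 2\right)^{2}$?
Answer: $\frac{62259690411361}{1099511627776} \approx 56.625$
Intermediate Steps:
$K = 16$ ($K = \left(-4\right)^{2} = 16$)
$T{\left(C \right)} = \left(-2 + \frac{-5 + C}{2 C}\right)^{2}$ ($T{\left(C \right)} = \left(\frac{-5 + C}{2 C} - 2\right)^{2} = \left(-2 + \frac{-5 + C}{2 C}\right)^{2}$)
$T^{4}{\left(K \right)} = \left(\frac{\left(5 + 3 \cdot 16\right)^{2}}{4 \cdot 256}\right)^{4} = \left(\frac{1}{4} \cdot \frac{1}{256} \left(5 + 48\right)^{2}\right)^{4} = \left(\frac{1}{4} \cdot \frac{1}{256} \cdot 53^{2}\right)^{4} = \left(\frac{1}{4} \cdot \frac{1}{256} \cdot 2809\right)^{4} = \left(\frac{2809}{1024}\right)^{4} = \frac{62259690411361}{1099511627776}$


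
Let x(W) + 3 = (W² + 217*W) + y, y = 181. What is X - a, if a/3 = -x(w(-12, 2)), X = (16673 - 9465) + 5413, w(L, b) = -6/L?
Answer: 53925/4 ≈ 13481.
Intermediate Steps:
x(W) = 178 + W² + 217*W (x(W) = -3 + ((W² + 217*W) + 181) = -3 + (181 + W² + 217*W) = 178 + W² + 217*W)
X = 12621 (X = 7208 + 5413 = 12621)
a = -3441/4 (a = 3*(-(178 + (-6/(-12))² + 217*(-6/(-12)))) = 3*(-(178 + (-6*(-1/12))² + 217*(-6*(-1/12)))) = 3*(-(178 + (½)² + 217*(½))) = 3*(-(178 + ¼ + 217/2)) = 3*(-1*1147/4) = 3*(-1147/4) = -3441/4 ≈ -860.25)
X - a = 12621 - 1*(-3441/4) = 12621 + 3441/4 = 53925/4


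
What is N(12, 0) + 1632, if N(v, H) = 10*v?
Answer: 1752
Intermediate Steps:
N(12, 0) + 1632 = 10*12 + 1632 = 120 + 1632 = 1752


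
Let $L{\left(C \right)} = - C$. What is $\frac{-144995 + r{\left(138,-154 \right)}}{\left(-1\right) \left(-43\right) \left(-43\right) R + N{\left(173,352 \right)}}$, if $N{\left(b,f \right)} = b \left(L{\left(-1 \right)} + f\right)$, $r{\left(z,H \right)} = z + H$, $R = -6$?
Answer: $- \frac{145011}{72163} \approx -2.0095$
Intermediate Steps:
$r{\left(z,H \right)} = H + z$
$N{\left(b,f \right)} = b \left(1 + f\right)$ ($N{\left(b,f \right)} = b \left(\left(-1\right) \left(-1\right) + f\right) = b \left(1 + f\right)$)
$\frac{-144995 + r{\left(138,-154 \right)}}{\left(-1\right) \left(-43\right) \left(-43\right) R + N{\left(173,352 \right)}} = \frac{-144995 + \left(-154 + 138\right)}{\left(-1\right) \left(-43\right) \left(-43\right) \left(-6\right) + 173 \left(1 + 352\right)} = \frac{-144995 - 16}{43 \left(-43\right) \left(-6\right) + 173 \cdot 353} = - \frac{145011}{\left(-1849\right) \left(-6\right) + 61069} = - \frac{145011}{11094 + 61069} = - \frac{145011}{72163}$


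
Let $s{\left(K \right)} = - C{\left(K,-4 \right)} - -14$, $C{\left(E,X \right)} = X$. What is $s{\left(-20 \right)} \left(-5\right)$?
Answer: $-90$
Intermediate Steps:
$s{\left(K \right)} = 18$ ($s{\left(K \right)} = \left(-1\right) \left(-4\right) - -14 = 4 + 14 = 18$)
$s{\left(-20 \right)} \left(-5\right) = 18 \left(-5\right) = -90$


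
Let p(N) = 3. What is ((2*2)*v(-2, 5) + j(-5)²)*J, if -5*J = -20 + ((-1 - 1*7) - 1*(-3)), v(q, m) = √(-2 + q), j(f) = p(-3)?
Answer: 45 + 40*I ≈ 45.0 + 40.0*I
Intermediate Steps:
j(f) = 3
J = 5 (J = -(-20 + ((-1 - 1*7) - 1*(-3)))/5 = -(-20 + ((-1 - 7) + 3))/5 = -(-20 + (-8 + 3))/5 = -(-20 - 5)/5 = -⅕*(-25) = 5)
((2*2)*v(-2, 5) + j(-5)²)*J = ((2*2)*√(-2 - 2) + 3²)*5 = (4*√(-4) + 9)*5 = (4*(2*I) + 9)*5 = (8*I + 9)*5 = (9 + 8*I)*5 = 45 + 40*I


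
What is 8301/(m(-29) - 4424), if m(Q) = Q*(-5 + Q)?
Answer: -2767/1146 ≈ -2.4145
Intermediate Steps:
8301/(m(-29) - 4424) = 8301/(-29*(-5 - 29) - 4424) = 8301/(-29*(-34) - 4424) = 8301/(986 - 4424) = 8301/(-3438) = 8301*(-1/3438) = -2767/1146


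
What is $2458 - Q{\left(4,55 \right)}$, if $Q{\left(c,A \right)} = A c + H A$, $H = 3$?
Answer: $2073$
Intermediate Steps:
$Q{\left(c,A \right)} = 3 A + A c$ ($Q{\left(c,A \right)} = A c + 3 A = 3 A + A c$)
$2458 - Q{\left(4,55 \right)} = 2458 - 55 \left(3 + 4\right) = 2458 - 55 \cdot 7 = 2458 - 385 = 2073$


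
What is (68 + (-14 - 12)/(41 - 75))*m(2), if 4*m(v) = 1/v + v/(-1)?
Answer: -3507/136 ≈ -25.787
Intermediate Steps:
m(v) = -v/4 + 1/(4*v) (m(v) = (1/v + v/(-1))/4 = (1/v + v*(-1))/4 = (1/v - v)/4 = -v/4 + 1/(4*v))
(68 + (-14 - 12)/(41 - 75))*m(2) = (68 + (-14 - 12)/(41 - 75))*((¼)*(1 - 1*2²)/2) = (68 - 26/(-34))*((¼)*(½)*(1 - 1*4)) = (68 - 26*(-1/34))*((¼)*(½)*(1 - 4)) = (68 + 13/17)*((¼)*(½)*(-3)) = (1169/17)*(-3/8) = -3507/136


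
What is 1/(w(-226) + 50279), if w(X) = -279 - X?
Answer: 1/50226 ≈ 1.9910e-5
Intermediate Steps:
1/(w(-226) + 50279) = 1/((-279 - 1*(-226)) + 50279) = 1/((-279 + 226) + 50279) = 1/(-53 + 50279) = 1/50226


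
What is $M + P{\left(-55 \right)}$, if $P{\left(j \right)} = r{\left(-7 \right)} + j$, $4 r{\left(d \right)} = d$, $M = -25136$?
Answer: $- \frac{100771}{4} \approx -25193.0$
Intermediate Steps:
$r{\left(d \right)} = \frac{d}{4}$
$P{\left(j \right)} = - \frac{7}{4} + j$ ($P{\left(j \right)} = \frac{1}{4} \left(-7\right) + j = - \frac{7}{4} + j$)
$M + P{\left(-55 \right)} = -25136 - \frac{227}{4} = - \frac{100771}{4}$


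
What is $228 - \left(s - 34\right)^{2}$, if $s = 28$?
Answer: $192$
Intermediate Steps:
$228 - \left(s - 34\right)^{2} = 228 - \left(28 - 34\right)^{2} = 228 - \left(-6\right)^{2} = 228 - 36 = 192$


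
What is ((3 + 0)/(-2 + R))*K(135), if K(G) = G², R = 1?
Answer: -54675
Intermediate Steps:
((3 + 0)/(-2 + R))*K(135) = ((3 + 0)/(-2 + 1))*135² = (3/(-1))*18225 = (3*(-1))*18225 = -3*18225 = -54675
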